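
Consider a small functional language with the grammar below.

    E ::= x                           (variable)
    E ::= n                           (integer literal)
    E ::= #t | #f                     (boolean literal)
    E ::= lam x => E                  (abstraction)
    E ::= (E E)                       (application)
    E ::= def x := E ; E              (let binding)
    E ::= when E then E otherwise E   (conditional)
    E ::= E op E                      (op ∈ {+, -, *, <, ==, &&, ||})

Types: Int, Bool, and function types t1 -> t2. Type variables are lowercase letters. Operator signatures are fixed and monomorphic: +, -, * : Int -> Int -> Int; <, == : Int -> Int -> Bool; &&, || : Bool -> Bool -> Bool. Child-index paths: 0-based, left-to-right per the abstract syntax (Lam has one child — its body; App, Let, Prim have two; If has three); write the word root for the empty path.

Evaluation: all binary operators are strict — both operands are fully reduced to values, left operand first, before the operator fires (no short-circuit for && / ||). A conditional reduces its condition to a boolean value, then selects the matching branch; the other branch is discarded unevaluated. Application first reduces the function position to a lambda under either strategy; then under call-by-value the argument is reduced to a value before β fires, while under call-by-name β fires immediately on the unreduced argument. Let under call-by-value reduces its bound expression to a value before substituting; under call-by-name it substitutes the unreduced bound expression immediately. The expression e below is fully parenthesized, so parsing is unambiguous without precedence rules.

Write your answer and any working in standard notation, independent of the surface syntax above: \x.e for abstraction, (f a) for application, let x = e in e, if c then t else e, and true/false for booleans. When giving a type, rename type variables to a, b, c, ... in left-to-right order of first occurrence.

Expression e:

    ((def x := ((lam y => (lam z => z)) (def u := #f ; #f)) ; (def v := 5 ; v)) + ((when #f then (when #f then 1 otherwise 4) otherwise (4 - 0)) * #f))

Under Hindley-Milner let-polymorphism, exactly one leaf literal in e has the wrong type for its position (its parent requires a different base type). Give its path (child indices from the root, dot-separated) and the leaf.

Answer: 1.1 : false

Working:
z : b
\z._ : b -> b
\y._ : a -> b -> b
let u : Bool
  unify a -> b -> b ~ Bool -> c
  unify a ~ Bool
  unify b -> b ~ c
_ _ : b -> b
let x : forall. b -> b
let v : Int
v : Int
  unify Int ~ Int
  unify Bool ~ Bool
  unify Bool ~ Bool
  unify Int ~ Int
  unify Int ~ Int
  unify Int ~ Int
  unify Int ~ Int
  unify Int ~ Int
  unify Bool ~ Int
  FAIL: mismatch Bool ~ Int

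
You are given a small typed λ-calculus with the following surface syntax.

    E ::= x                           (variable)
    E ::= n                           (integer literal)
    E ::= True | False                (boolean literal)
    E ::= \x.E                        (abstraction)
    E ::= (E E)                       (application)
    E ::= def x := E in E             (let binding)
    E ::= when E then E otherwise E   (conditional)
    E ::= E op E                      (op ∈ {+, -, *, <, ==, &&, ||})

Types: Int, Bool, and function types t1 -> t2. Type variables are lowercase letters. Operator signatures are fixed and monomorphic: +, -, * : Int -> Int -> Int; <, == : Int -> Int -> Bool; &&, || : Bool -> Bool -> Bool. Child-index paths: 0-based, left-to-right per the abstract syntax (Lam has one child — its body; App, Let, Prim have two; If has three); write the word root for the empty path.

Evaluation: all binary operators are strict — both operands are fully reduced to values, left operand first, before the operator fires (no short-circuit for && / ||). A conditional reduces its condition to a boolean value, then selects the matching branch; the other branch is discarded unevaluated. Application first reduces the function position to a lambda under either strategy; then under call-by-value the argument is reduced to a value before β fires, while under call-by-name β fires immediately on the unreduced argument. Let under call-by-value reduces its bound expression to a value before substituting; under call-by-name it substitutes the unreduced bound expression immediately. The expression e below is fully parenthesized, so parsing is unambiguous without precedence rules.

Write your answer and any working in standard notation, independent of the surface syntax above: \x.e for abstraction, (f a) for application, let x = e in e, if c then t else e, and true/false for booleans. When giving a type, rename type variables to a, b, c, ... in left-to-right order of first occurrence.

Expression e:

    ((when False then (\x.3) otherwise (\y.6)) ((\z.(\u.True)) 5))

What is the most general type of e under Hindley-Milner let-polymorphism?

Trace:
  unify Bool ~ Bool
\x._ : a -> Int
\y._ : b -> Int
  unify a -> Int ~ b -> Int
  unify a ~ b
  unify Int ~ Int
\u._ : d -> Bool
\z._ : c -> d -> Bool
  unify c -> d -> Bool ~ Int -> e
  unify c ~ Int
  unify d -> Bool ~ e
_ _ : d -> Bool
  unify b -> Int ~ (d -> Bool) -> f
  unify b ~ d -> Bool
  unify Int ~ f
_ _ : Int

Answer: Int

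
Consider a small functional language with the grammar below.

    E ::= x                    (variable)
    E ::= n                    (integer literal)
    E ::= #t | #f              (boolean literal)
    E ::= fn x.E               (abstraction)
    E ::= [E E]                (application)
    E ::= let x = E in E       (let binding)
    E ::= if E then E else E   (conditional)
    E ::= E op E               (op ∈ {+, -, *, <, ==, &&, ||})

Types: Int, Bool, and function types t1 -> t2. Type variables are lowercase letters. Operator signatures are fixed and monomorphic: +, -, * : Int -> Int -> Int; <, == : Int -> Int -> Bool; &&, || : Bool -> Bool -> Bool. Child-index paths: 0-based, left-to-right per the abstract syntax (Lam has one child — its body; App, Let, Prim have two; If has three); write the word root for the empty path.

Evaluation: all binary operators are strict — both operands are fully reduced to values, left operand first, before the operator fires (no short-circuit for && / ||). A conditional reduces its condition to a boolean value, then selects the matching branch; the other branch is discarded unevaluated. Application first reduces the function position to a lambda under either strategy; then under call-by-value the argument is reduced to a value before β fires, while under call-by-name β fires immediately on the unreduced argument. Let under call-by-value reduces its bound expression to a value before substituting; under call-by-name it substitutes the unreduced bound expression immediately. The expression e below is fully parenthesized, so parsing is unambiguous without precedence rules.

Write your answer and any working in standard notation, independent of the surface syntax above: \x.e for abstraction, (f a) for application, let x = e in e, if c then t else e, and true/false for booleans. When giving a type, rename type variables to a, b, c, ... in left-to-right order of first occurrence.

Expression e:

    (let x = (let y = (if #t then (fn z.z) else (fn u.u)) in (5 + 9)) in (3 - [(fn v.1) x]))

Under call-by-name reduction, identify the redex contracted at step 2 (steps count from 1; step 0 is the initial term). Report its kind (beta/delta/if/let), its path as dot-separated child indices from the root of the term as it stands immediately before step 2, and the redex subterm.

Answer: beta at 1 : ((\v.1) (let y = (if true then (\z.z) else (\u.u)) in (5 + 9)))

Working:
step 0: (let x = (let y = (if true then (\z.z) else (\u.u)) in (5 + 9)) in (3 - ((\v.1) x)))
step 1: [let@root] (3 - ((\v.1) (let y = (if true then (\z.z) else (\u.u)) in (5 + 9))))
step 2: [beta@1] (3 - 1)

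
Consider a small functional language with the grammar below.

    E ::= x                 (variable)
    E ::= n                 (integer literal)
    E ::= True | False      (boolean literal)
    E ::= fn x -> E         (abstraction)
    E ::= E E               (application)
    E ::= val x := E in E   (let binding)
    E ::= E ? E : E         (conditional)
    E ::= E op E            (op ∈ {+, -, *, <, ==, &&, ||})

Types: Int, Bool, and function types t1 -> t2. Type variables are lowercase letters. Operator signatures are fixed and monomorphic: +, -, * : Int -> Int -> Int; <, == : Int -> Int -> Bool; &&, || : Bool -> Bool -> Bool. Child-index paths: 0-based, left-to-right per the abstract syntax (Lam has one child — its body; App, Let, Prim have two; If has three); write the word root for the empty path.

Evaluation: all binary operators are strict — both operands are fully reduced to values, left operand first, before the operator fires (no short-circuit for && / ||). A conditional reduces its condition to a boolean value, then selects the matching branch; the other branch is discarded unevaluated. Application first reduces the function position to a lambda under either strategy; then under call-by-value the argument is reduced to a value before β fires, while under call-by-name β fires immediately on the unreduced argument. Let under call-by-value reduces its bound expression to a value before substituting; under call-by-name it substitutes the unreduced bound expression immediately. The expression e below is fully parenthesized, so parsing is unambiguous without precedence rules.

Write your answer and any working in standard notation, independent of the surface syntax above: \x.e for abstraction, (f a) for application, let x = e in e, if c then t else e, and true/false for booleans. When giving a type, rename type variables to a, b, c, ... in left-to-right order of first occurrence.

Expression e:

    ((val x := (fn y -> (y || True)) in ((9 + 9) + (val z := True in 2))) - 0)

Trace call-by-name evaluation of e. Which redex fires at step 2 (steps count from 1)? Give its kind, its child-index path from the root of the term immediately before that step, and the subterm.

Answer: delta at 0.0 : (9 + 9)

Derivation:
step 0: ((let x = (\y.(y || true)) in ((9 + 9) + (let z = true in 2))) - 0)
step 1: [let@0] (((9 + 9) + (let z = true in 2)) - 0)
step 2: [delta@0.0] ((18 + (let z = true in 2)) - 0)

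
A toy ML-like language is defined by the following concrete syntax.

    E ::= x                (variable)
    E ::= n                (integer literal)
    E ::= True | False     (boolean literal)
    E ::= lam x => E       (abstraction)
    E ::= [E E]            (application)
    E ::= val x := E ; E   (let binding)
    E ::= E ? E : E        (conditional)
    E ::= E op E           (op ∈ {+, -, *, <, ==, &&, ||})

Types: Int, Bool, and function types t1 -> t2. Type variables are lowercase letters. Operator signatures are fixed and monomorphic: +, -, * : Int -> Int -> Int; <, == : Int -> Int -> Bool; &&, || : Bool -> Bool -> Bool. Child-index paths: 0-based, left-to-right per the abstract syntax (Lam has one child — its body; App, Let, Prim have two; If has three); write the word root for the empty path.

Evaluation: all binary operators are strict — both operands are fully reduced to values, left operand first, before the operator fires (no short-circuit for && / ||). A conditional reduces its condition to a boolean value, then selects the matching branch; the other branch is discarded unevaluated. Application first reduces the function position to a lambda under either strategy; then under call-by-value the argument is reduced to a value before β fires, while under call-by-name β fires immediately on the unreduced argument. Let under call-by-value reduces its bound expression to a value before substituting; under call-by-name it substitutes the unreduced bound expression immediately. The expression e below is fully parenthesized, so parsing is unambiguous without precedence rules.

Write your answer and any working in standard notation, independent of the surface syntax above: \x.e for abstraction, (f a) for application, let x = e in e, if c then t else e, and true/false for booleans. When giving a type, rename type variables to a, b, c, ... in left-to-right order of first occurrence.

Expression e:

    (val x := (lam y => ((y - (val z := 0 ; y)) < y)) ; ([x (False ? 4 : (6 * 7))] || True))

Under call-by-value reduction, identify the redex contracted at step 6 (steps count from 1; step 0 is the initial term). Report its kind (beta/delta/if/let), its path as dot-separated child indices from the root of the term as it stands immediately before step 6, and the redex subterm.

Working:
step 0: (let x = (\y.((y - (let z = 0 in y)) < y)) in ((x (if false then 4 else (6 * 7))) || true))
step 1: [let@root] (((\y.((y - (let z = 0 in y)) < y)) (if false then 4 else (6 * 7))) || true)
step 2: [if@0.1] (((\y.((y - (let z = 0 in y)) < y)) (6 * 7)) || true)
step 3: [delta@0.1] (((\y.((y - (let z = 0 in y)) < y)) 42) || true)
step 4: [beta@0] (((42 - (let z = 0 in 42)) < 42) || true)
step 5: [let@0.0.1] (((42 - 42) < 42) || true)
step 6: [delta@0.0] ((0 < 42) || true)

Answer: delta at 0.0 : (42 - 42)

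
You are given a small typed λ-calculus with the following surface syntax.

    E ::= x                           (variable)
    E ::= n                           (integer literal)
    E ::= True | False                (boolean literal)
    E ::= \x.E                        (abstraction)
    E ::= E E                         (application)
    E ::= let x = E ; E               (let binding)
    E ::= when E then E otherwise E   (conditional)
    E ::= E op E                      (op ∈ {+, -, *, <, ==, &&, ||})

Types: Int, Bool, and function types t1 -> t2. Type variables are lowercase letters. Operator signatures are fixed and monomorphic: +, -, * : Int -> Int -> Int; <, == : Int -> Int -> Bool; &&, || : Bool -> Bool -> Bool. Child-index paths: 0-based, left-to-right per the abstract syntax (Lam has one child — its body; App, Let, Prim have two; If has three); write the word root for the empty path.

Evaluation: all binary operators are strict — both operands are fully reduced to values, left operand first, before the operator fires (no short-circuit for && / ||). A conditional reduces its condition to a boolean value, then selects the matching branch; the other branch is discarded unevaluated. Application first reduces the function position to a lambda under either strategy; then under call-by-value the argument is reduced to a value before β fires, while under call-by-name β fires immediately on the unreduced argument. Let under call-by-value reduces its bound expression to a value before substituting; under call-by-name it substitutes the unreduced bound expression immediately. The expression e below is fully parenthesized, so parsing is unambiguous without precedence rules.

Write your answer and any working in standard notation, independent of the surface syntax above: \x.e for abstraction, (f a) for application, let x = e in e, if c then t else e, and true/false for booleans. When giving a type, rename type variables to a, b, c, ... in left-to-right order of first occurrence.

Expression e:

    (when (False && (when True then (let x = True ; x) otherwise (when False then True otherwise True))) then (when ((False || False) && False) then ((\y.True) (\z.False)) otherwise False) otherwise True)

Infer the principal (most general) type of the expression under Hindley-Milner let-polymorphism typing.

Trace:
  unify Bool ~ Bool
  unify Bool ~ Bool
let x : Bool
x : Bool
  unify Bool ~ Bool
  unify Bool ~ Bool
  unify Bool ~ Bool
  unify Bool ~ Bool
  unify Bool ~ Bool
  unify Bool ~ Bool
  unify Bool ~ Bool
  unify Bool ~ Bool
  unify Bool ~ Bool
  unify Bool ~ Bool
\y._ : a -> Bool
\z._ : b -> Bool
  unify a -> Bool ~ (b -> Bool) -> c
  unify a ~ b -> Bool
  unify Bool ~ c
_ _ : Bool
  unify Bool ~ Bool
  unify Bool ~ Bool

Answer: Bool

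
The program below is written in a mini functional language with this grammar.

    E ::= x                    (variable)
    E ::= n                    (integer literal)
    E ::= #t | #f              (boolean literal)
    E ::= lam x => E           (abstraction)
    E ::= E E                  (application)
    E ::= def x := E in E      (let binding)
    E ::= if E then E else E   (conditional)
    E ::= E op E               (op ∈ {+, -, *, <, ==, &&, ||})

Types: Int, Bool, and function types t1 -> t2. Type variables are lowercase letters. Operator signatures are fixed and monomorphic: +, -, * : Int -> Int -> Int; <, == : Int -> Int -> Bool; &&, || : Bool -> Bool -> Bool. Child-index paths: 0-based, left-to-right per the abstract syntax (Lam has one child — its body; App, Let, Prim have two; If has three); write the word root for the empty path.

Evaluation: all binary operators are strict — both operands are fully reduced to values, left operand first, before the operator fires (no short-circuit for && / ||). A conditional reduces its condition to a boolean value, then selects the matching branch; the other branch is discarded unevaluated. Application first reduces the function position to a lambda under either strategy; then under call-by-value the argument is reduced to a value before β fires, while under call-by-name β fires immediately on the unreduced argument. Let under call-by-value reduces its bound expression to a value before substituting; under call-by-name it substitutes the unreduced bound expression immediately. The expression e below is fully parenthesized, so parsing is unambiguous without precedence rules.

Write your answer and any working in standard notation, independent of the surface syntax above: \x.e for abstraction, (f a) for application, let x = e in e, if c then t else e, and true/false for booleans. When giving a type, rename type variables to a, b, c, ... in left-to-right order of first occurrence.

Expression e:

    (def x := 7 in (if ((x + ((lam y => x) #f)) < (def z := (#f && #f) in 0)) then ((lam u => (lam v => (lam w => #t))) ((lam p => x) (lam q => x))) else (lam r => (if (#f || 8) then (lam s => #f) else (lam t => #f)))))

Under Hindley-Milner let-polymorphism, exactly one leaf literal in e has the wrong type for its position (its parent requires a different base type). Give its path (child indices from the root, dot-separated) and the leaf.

Answer: 1.2.0.0.1 : 8

Working:
let x : Int
x : Int
  unify Int ~ Int
x : Int
\y._ : a -> Int
  unify a -> Int ~ Bool -> b
  unify a ~ Bool
  unify Int ~ b
_ _ : Int
  unify Int ~ Int
  unify Int ~ Int
  unify Bool ~ Bool
  unify Bool ~ Bool
let z : Bool
  unify Int ~ Int
  unify Bool ~ Bool
\w._ : e -> Bool
\v._ : d -> e -> Bool
\u._ : c -> d -> e -> Bool
x : Int
\p._ : f -> Int
x : Int
\q._ : g -> Int
  unify f -> Int ~ (g -> Int) -> h
  unify f ~ g -> Int
  unify Int ~ h
_ _ : Int
  unify c -> d -> e -> Bool ~ Int -> i
  unify c ~ Int
  unify d -> e -> Bool ~ i
_ _ : d -> e -> Bool
  unify Bool ~ Bool
  unify Int ~ Bool
  FAIL: mismatch Int ~ Bool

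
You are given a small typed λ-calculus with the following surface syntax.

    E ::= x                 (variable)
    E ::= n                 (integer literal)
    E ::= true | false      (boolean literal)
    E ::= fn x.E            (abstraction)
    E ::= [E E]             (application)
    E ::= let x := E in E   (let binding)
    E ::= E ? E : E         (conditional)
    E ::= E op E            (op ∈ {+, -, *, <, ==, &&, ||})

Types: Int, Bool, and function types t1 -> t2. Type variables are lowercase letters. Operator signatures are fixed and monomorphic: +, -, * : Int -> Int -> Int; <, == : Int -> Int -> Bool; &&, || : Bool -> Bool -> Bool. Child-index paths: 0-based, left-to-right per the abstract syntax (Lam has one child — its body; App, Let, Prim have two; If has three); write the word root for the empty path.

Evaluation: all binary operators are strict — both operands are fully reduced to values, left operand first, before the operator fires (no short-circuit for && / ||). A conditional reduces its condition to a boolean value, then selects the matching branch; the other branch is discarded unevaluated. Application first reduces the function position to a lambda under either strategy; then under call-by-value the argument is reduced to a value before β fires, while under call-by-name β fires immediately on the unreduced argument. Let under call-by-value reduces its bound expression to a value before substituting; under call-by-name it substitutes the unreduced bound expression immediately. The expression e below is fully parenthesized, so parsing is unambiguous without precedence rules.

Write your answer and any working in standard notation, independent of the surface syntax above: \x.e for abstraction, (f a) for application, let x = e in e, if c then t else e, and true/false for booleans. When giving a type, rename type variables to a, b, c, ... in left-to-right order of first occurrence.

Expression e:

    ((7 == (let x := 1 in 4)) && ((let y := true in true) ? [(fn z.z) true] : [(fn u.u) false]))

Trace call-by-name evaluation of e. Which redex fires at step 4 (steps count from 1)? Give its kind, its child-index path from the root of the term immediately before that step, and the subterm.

Answer: if at 1 : (if true then ((\z.z) true) else ((\u.u) false))

Derivation:
step 0: ((7 == (let x = 1 in 4)) && (if (let y = true in true) then ((\z.z) true) else ((\u.u) false)))
step 1: [let@0.1] ((7 == 4) && (if (let y = true in true) then ((\z.z) true) else ((\u.u) false)))
step 2: [delta@0] (false && (if (let y = true in true) then ((\z.z) true) else ((\u.u) false)))
step 3: [let@1.0] (false && (if true then ((\z.z) true) else ((\u.u) false)))
step 4: [if@1] (false && ((\z.z) true))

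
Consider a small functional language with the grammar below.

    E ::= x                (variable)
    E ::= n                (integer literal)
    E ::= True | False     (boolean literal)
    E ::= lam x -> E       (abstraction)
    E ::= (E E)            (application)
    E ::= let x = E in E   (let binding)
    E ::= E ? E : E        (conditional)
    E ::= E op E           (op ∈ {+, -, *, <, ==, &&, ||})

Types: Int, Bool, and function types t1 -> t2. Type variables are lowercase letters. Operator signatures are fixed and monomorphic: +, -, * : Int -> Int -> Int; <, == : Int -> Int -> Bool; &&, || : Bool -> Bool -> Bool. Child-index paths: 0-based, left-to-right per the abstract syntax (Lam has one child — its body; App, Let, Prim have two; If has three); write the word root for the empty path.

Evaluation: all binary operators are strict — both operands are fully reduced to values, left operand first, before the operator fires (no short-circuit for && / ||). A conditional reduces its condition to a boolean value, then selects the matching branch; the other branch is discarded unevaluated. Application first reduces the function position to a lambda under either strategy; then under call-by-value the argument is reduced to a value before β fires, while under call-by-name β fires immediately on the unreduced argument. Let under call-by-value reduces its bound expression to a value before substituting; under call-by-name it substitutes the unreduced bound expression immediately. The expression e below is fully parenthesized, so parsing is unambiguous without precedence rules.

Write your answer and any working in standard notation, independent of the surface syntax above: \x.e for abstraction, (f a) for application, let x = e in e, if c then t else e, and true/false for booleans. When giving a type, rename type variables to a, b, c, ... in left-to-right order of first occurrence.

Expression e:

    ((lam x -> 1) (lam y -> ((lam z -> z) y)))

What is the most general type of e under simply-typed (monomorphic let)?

Answer: Int

Derivation:
\x._ : a -> Int
z : c
\z._ : c -> c
y : b
  unify c -> c ~ b -> d
  unify c ~ b
  unify b ~ d
_ _ : d
\y._ : d -> d
  unify a -> Int ~ (d -> d) -> e
  unify a ~ d -> d
  unify Int ~ e
_ _ : Int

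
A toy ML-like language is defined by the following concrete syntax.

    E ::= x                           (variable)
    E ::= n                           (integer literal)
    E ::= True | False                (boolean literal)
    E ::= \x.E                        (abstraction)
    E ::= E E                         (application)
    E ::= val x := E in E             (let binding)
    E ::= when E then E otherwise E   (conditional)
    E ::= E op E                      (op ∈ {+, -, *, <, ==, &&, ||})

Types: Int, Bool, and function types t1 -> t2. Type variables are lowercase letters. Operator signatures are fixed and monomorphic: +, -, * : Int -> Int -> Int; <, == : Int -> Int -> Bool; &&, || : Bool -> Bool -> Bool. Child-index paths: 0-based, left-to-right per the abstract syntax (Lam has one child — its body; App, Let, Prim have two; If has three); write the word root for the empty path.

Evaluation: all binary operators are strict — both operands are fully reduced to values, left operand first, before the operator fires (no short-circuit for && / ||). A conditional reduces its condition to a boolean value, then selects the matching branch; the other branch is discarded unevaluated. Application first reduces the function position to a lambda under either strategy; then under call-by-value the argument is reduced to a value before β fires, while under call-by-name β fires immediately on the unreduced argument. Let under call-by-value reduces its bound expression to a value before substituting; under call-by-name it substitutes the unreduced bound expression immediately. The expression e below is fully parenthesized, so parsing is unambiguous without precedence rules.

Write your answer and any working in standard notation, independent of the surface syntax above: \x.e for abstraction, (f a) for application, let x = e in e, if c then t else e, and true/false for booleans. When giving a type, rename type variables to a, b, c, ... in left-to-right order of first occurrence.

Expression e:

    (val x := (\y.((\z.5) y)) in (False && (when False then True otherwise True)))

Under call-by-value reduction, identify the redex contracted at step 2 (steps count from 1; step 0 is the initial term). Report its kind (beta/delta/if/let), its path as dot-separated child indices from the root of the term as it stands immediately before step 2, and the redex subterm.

Answer: if at 1 : (if false then true else true)

Derivation:
step 0: (let x = (\y.((\z.5) y)) in (false && (if false then true else true)))
step 1: [let@root] (false && (if false then true else true))
step 2: [if@1] (false && true)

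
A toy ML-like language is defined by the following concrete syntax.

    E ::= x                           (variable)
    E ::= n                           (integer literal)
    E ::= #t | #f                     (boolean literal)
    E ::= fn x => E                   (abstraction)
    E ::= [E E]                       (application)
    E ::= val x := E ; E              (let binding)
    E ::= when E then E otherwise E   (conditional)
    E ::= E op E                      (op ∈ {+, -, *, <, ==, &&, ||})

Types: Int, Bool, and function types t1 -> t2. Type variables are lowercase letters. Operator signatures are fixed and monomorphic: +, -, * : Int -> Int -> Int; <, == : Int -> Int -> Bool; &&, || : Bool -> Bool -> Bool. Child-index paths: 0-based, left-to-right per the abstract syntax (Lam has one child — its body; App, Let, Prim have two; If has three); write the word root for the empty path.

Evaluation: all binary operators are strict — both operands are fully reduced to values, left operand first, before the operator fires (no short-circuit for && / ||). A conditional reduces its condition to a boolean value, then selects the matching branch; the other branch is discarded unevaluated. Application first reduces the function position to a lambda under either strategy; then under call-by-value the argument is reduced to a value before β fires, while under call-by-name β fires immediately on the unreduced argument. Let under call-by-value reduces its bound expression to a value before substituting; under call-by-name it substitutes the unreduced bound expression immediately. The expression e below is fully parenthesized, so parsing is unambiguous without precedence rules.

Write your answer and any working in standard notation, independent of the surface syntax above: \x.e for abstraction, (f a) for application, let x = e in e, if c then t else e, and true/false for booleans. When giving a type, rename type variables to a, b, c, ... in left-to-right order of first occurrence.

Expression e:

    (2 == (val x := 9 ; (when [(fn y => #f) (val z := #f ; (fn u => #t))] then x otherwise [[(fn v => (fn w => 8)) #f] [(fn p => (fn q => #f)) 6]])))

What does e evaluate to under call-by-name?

Derivation:
step 0: (2 == (let x = 9 in (if ((\y.false) (let z = false in (\u.true))) then x else (((\v.(\w.8)) false) ((\p.(\q.false)) 6)))))
step 1: [let@1] (2 == (if ((\y.false) (let z = false in (\u.true))) then 9 else (((\v.(\w.8)) false) ((\p.(\q.false)) 6))))
step 2: [beta@1.0] (2 == (if false then 9 else (((\v.(\w.8)) false) ((\p.(\q.false)) 6))))
step 3: [if@1] (2 == (((\v.(\w.8)) false) ((\p.(\q.false)) 6)))
step 4: [beta@1.0] (2 == ((\w.8) ((\p.(\q.false)) 6)))
step 5: [beta@1] (2 == 8)
step 6: [delta@root] false

Answer: false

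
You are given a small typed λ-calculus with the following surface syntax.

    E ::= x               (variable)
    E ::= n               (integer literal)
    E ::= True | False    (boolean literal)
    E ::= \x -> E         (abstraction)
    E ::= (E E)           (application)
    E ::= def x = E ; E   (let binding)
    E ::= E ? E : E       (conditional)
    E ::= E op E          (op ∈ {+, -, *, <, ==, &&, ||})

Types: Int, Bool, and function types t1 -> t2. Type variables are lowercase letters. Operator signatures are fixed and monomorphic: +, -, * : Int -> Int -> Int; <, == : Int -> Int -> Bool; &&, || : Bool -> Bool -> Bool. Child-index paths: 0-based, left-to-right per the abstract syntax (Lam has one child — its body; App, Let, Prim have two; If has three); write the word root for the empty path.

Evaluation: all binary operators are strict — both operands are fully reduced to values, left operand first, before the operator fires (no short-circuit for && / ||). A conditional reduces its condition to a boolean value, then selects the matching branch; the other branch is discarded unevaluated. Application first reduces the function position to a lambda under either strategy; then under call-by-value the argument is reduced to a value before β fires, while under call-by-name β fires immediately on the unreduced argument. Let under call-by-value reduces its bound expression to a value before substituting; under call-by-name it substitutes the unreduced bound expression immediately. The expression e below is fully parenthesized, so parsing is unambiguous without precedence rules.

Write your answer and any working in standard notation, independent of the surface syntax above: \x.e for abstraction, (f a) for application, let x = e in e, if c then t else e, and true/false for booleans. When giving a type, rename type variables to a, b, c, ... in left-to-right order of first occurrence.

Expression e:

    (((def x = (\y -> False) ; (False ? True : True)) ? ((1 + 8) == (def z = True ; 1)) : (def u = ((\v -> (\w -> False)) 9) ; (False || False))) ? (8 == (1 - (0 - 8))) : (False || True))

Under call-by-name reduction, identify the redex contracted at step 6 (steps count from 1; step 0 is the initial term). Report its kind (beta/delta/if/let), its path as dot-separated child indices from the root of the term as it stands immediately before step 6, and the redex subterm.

Working:
step 0: (if (if (let x = (\y.false) in (if false then true else true)) then ((1 + 8) == (let z = true in 1)) else (let u = ((\v.(\w.false)) 9) in (false || false))) then (8 == (1 - (0 - 8))) else (false || true))
step 1: [let@0.0] (if (if (if false then true else true) then ((1 + 8) == (let z = true in 1)) else (let u = ((\v.(\w.false)) 9) in (false || false))) then (8 == (1 - (0 - 8))) else (false || true))
step 2: [if@0.0] (if (if true then ((1 + 8) == (let z = true in 1)) else (let u = ((\v.(\w.false)) 9) in (false || false))) then (8 == (1 - (0 - 8))) else (false || true))
step 3: [if@0] (if ((1 + 8) == (let z = true in 1)) then (8 == (1 - (0 - 8))) else (false || true))
step 4: [delta@0.0] (if (9 == (let z = true in 1)) then (8 == (1 - (0 - 8))) else (false || true))
step 5: [let@0.1] (if (9 == 1) then (8 == (1 - (0 - 8))) else (false || true))
step 6: [delta@0] (if false then (8 == (1 - (0 - 8))) else (false || true))

Answer: delta at 0 : (9 == 1)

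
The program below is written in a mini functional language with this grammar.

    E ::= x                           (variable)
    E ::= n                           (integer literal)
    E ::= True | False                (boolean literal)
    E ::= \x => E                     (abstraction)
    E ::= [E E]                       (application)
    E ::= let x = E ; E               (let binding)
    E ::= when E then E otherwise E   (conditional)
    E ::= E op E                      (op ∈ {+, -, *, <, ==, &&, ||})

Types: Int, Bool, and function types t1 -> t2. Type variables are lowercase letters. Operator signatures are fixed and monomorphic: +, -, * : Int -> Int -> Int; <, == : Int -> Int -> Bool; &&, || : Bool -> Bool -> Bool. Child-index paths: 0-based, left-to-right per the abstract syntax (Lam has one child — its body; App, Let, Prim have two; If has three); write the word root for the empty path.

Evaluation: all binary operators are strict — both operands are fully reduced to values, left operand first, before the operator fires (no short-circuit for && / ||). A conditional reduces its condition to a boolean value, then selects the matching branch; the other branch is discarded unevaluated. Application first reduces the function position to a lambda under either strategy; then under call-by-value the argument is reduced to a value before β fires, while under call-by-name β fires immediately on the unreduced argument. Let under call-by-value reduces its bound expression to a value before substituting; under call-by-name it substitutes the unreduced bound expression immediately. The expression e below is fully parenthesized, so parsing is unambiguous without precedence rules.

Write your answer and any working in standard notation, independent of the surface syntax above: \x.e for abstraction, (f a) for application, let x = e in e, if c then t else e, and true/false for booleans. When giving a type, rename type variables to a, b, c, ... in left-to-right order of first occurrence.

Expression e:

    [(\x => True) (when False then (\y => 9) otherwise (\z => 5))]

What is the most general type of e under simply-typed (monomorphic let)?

Answer: Bool

Trace:
\x._ : a -> Bool
  unify Bool ~ Bool
\y._ : b -> Int
\z._ : c -> Int
  unify b -> Int ~ c -> Int
  unify b ~ c
  unify Int ~ Int
  unify a -> Bool ~ (c -> Int) -> d
  unify a ~ c -> Int
  unify Bool ~ d
_ _ : Bool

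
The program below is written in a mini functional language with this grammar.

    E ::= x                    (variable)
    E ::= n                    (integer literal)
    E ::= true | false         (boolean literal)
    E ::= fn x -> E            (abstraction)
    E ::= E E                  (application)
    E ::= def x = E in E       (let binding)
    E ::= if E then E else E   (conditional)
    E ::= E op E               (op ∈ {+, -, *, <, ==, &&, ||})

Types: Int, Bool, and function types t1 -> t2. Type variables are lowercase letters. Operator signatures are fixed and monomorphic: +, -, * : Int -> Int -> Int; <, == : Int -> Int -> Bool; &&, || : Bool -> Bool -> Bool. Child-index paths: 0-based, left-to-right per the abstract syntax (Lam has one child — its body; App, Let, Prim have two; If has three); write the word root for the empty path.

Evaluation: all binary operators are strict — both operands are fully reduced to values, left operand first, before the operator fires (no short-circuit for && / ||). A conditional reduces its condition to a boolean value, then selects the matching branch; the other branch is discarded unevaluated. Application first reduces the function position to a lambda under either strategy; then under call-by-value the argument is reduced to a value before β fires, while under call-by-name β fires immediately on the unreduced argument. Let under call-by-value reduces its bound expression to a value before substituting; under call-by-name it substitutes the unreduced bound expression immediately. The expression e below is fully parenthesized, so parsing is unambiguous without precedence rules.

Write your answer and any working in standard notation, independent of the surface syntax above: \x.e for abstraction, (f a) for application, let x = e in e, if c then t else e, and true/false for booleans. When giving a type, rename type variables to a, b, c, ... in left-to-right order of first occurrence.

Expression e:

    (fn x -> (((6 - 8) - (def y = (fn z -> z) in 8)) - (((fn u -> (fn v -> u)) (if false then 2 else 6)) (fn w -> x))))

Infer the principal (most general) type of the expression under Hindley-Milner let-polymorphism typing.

Derivation:
  unify Int ~ Int
  unify Int ~ Int
  unify Int ~ Int
z : b
\z._ : b -> b
let y : forall. b -> b
  unify Int ~ Int
  unify Int ~ Int
u : c
\v._ : d -> c
\u._ : c -> d -> c
  unify Bool ~ Bool
  unify Int ~ Int
  unify c -> d -> c ~ Int -> e
  unify c ~ Int
  unify d -> Int ~ e
_ _ : d -> Int
x : a
\w._ : f -> a
  unify d -> Int ~ (f -> a) -> g
  unify d ~ f -> a
  unify Int ~ g
_ _ : Int
  unify Int ~ Int
\x._ : a -> Int

Answer: a -> Int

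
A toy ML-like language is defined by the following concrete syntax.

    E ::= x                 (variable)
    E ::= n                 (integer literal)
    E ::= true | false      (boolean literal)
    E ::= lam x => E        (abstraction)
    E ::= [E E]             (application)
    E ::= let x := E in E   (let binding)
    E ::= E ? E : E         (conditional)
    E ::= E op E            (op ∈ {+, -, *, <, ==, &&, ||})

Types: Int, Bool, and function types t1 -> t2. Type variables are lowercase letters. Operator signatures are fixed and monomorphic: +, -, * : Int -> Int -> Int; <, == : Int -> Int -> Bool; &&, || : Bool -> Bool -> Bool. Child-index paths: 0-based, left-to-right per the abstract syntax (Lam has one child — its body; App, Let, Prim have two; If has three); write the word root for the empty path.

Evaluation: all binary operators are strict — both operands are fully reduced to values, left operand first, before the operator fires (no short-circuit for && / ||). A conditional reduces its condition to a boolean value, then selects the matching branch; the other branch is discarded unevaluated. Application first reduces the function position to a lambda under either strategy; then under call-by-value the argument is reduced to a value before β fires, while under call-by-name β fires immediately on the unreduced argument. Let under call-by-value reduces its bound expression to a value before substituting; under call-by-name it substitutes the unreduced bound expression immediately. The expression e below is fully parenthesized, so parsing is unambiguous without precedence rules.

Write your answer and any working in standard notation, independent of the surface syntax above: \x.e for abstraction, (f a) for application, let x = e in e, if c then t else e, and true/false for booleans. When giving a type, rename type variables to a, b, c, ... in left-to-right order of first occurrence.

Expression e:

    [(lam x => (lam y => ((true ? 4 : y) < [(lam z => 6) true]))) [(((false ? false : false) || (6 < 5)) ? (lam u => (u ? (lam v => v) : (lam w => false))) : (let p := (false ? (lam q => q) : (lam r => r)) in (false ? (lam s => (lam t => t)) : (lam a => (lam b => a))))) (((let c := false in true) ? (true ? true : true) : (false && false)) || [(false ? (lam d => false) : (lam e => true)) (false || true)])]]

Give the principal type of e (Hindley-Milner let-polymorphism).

Answer: Int -> Bool

Derivation:
  unify Bool ~ Bool
y : b
  unify Int ~ b
  unify Int ~ Int
\z._ : c -> Int
  unify c -> Int ~ Bool -> d
  unify c ~ Bool
  unify Int ~ d
_ _ : Int
  unify Int ~ Int
\y._ : Int -> Bool
\x._ : a -> Int -> Bool
  unify Bool ~ Bool
  unify Bool ~ Bool
  unify Bool ~ Bool
  unify Int ~ Int
  unify Int ~ Int
  unify Bool ~ Bool
  unify Bool ~ Bool
u : e
  unify e ~ Bool
v : f
\v._ : f -> f
\w._ : g -> Bool
  unify f -> f ~ g -> Bool
  unify f ~ g
  unify g ~ Bool
\u._ : Bool -> Bool -> Bool
  unify Bool ~ Bool
q : h
\q._ : h -> h
r : i
\r._ : i -> i
  unify h -> h ~ i -> i
  unify h ~ i
  unify i ~ i
let p : forall. i -> i
  unify Bool ~ Bool
t : k
\t._ : k -> k
\s._ : j -> k -> k
a : l
\b._ : m -> l
\a._ : l -> m -> l
  unify j -> k -> k ~ l -> m -> l
  unify j ~ l
  unify k -> k ~ m -> l
  unify k ~ m
  unify m ~ l
  unify Bool -> Bool -> Bool ~ l -> l -> l
  unify Bool ~ l
  unify Bool -> Bool ~ Bool -> Bool
  unify Bool ~ Bool
  unify Bool ~ Bool
let c : Bool
  unify Bool ~ Bool
  unify Bool ~ Bool
  unify Bool ~ Bool
  unify Bool ~ Bool
  unify Bool ~ Bool
  unify Bool ~ Bool
  unify Bool ~ Bool
  unify Bool ~ Bool
\d._ : n -> Bool
\e._ : o -> Bool
  unify n -> Bool ~ o -> Bool
  unify n ~ o
  unify Bool ~ Bool
  unify Bool ~ Bool
  unify Bool ~ Bool
  unify o -> Bool ~ Bool -> p
  unify o ~ Bool
  unify Bool ~ p
_ _ : Bool
  unify Bool ~ Bool
  unify Bool -> Bool -> Bool ~ Bool -> q
  unify Bool ~ Bool
  unify Bool -> Bool ~ q
_ _ : Bool -> Bool
  unify a -> Int -> Bool ~ (Bool -> Bool) -> r
  unify a ~ Bool -> Bool
  unify Int -> Bool ~ r
_ _ : Int -> Bool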